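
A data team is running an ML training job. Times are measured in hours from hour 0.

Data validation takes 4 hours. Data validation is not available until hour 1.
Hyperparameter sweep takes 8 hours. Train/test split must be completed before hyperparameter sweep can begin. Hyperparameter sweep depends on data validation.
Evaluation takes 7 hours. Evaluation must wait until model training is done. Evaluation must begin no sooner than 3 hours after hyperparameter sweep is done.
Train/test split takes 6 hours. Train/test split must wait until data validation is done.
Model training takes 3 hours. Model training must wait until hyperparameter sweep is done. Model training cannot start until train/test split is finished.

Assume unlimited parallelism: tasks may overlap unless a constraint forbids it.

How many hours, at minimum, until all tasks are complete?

29

Data validation waits on its own release at hour 1, so it starts at hour 1 and finishes at 1 + 4 = hour 5.
After data validation (finishes hour 5), train/test split can start at hour 5 and finishes at hour 11.
Hyperparameter sweep cannot start until train/test split (finishes hour 11); data validation (finishes hour 5). The controlling bound is hour 11, so hyperparameter sweep finishes at 11 + 8 = hour 19.
For model training: hyperparameter sweep (finishes hour 19); train/test split (finishes hour 11). Taking the maximum gives a start of hour 19, and it finishes at 19 + 3 = hour 22.
Evaluation needs all of model training (finishes hour 22); hyperparameter sweep (finishes hour 19, plus 3-hour gap → hour 22). That puts its earliest start at hour 22; it finishes at 22 + 7 = hour 29.
All tasks are finished once the last one completes. Finish times: Data validation at 5, Train/test split at 11, Hyperparameter sweep at 19, Model training at 22, Evaluation at 29. The latest is hour 29.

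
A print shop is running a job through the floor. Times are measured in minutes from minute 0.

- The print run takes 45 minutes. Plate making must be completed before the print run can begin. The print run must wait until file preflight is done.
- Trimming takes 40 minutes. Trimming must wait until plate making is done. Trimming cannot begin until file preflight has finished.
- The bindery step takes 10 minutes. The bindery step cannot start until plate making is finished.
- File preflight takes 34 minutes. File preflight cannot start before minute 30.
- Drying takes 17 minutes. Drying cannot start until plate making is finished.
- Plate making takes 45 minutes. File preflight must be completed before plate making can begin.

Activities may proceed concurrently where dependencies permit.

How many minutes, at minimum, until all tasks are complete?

After its own release at minute 30, file preflight can start at minute 30 and finishes at minute 64.
Plate making cannot begin until file preflight (finishes minute 64). It runs from minute 64 to 64 + 45 = minute 109.
After plate making (finishes minute 109), the bindery step can start at minute 109 and finishes at minute 119.
For trimming: plate making (finishes minute 109); file preflight (finishes minute 64). Taking the maximum gives a start of minute 109, and it finishes at 109 + 40 = minute 149.
After plate making (finishes minute 109), drying can start at minute 109 and finishes at minute 126.
For the print run: plate making (finishes minute 109); file preflight (finishes minute 64). Taking the maximum gives a start of minute 109, and it finishes at 109 + 45 = minute 154.
All tasks are finished once the last one completes. Finish times: File preflight at 64, Plate making at 109, The print run at 154, Drying at 126, Trimming at 149, The bindery step at 119. The latest is minute 154.

154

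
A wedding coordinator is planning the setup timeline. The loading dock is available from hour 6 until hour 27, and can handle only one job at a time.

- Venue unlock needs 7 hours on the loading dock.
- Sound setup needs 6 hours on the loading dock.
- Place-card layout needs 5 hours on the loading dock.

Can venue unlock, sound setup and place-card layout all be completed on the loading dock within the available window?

Yes

The loading dock window is 27 − 6 = 21 hours.
Running back to back, the jobs need 7 + 6 + 5 = 18 hours on the loading dock.
Since 18 ≤ 21, they fit within the window.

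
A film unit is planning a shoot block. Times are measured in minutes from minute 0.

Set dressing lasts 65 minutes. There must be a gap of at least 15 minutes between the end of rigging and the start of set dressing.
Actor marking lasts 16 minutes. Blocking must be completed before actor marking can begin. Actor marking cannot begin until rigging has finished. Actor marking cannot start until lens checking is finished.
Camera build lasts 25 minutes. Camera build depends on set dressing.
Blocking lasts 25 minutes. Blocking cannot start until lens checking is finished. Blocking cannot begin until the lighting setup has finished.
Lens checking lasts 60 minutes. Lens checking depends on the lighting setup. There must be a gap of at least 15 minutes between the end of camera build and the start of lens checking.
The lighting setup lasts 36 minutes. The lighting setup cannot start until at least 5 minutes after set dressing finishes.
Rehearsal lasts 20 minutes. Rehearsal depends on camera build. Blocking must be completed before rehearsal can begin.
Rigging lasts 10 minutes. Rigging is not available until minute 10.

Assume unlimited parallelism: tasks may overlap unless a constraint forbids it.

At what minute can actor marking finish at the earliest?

Rigging cannot begin until its own release at minute 10. It runs from minute 10 to 10 + 10 = minute 20.
Set dressing waits on rigging (finishes minute 20, plus 15-minute gap → minute 35), so it starts at minute 35 and finishes at 35 + 65 = minute 100.
Camera build waits on set dressing (finishes minute 100), so it starts at minute 100 and finishes at 100 + 25 = minute 125.
After set dressing (finishes minute 100, plus 5-minute gap → minute 105), the lighting setup can start at minute 105 and finishes at minute 141.
Lens checking cannot start until the lighting setup (finishes minute 141); camera build (finishes minute 125, plus 15-minute gap → minute 140). The controlling bound is minute 141, so lens checking finishes at 141 + 60 = minute 201.
Blocking has to wait for lens checking (finishes minute 201); the lighting setup (finishes minute 141). The latest of these is minute 201, so blocking runs minute 201 to 201 + 25 = minute 226.
Actor marking needs all of blocking (finishes minute 226); rigging (finishes minute 20); lens checking (finishes minute 201). That puts its earliest start at minute 226; it finishes at 226 + 16 = minute 242.

242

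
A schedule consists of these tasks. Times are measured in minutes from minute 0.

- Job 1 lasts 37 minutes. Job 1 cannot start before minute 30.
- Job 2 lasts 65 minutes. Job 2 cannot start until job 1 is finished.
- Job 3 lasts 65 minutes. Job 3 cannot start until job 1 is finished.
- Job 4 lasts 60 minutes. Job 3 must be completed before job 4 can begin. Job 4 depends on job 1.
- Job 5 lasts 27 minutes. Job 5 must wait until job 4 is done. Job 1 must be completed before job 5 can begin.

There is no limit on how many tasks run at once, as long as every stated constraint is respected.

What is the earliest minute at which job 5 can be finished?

Job 1 cannot begin until its own release at minute 30. It runs from minute 30 to 30 + 37 = minute 67.
Job 3 waits on job 1 (finishes minute 67), so it starts at minute 67 and finishes at 67 + 65 = minute 132.
Job 4 needs all of job 3 (finishes minute 132); job 1 (finishes minute 67). That puts its earliest start at minute 132; it finishes at 132 + 60 = minute 192.
Job 5 has to wait for job 4 (finishes minute 192); job 1 (finishes minute 67). The latest of these is minute 192, so job 5 runs minute 192 to 192 + 27 = minute 219.

219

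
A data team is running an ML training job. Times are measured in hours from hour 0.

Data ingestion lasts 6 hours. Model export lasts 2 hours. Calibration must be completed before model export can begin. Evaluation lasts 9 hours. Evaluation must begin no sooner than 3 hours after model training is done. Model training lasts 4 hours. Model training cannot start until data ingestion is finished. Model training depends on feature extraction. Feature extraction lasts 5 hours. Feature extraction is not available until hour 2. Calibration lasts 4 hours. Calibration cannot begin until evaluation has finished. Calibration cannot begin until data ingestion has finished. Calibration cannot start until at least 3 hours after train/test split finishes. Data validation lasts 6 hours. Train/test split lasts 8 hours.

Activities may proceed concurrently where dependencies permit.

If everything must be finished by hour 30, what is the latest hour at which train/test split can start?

13

Model export has no dependents, so it just needs to finish by hour 30. Starting by 30 − 2 = hour 28 achieves that.
Calibration must finish before model export (must start by hour 28). With a 4-hour duration, calibration must start by 28 − 4 = hour 24.
Train/test split must finish before calibration (must start by hour 24, minus 3-hour gap → hour 21). With an 8-hour duration, train/test split must start by 21 − 8 = hour 13.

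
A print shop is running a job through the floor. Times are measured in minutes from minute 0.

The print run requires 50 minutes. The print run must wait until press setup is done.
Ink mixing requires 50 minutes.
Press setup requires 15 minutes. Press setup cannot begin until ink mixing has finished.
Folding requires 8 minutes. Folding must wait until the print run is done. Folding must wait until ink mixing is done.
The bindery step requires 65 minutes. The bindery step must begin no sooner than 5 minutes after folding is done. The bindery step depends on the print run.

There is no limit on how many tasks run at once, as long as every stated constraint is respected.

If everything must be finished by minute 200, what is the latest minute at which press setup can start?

57

The bindery step has no dependents, so it just needs to finish by minute 200. Starting by 200 − 65 = minute 135 achieves that.
Since the bindery step (must start by minute 135, minus 5-minute gap → minute 130) depends on it, folding must finish by minute 130. Backing off its 8-minute duration gives a latest start of minute 122.
For the print run: folding (must start by minute 122); the bindery step (must start by minute 135). The most restrictive is minute 122; with a 50-minute duration, the print run must start by minute 72.
Press setup has to be done before the print run (must start by minute 72). That means finishing by minute 72, i.e. starting by 72 − 15 = minute 57.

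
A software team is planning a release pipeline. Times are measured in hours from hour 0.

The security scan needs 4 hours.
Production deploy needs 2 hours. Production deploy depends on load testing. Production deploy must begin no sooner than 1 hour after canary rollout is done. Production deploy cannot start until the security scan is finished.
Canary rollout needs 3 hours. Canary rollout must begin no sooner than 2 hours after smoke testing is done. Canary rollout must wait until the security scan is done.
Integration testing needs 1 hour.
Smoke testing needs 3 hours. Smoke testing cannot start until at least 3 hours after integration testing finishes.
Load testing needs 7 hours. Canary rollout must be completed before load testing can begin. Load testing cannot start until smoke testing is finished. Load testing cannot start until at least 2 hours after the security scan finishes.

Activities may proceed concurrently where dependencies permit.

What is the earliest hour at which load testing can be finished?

The security scan has no prerequisites, so it starts at hour 0 and finishes at hour 4.
Nothing blocks integration testing, so it runs from hour 0 to hour 1.
After integration testing (finishes hour 1, plus 3-hour gap → hour 4), smoke testing can start at hour 4 and finishes at hour 7.
Canary rollout cannot start until smoke testing (finishes hour 7, plus 2-hour gap → hour 9); the security scan (finishes hour 4). The controlling bound is hour 9, so canary rollout finishes at 9 + 3 = hour 12.
Load testing needs all of canary rollout (finishes hour 12); smoke testing (finishes hour 7); the security scan (finishes hour 4, plus 2-hour gap → hour 6). That puts its earliest start at hour 12; it finishes at 12 + 7 = hour 19.

19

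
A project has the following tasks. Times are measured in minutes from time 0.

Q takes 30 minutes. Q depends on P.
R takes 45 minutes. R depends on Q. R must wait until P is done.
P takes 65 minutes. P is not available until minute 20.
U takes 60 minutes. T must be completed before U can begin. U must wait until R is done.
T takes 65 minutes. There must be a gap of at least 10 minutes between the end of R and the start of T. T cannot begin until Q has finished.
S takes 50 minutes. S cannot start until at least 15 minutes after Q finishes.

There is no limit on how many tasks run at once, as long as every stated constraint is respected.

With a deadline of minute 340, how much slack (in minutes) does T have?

45

After its own release at minute 20, P can start at minute 20 and finishes at minute 85.
Q waits on P (finishes minute 85), so it starts at minute 85 and finishes at 85 + 30 = minute 115.
R cannot start until Q (finishes minute 115); P (finishes minute 85). The controlling bound is minute 115, so R finishes at 115 + 45 = minute 160.
For T: R (finishes minute 160, plus 10-minute gap → minute 170); Q (finishes minute 115). Taking the maximum gives a start of minute 170, and it finishes at 170 + 65 = minute 235.

Working backward from the deadline:
Nothing follows U; the deadline of minute 340 is its only limit. It must start by 340 − 60 = minute 280.
T must finish before U (must start by minute 280). With a 65-minute duration, T must start by 280 − 65 = minute 215.
So T can start as early as minute 170 and as late as minute 215, giving 215 − 170 = 45 minutes of slack.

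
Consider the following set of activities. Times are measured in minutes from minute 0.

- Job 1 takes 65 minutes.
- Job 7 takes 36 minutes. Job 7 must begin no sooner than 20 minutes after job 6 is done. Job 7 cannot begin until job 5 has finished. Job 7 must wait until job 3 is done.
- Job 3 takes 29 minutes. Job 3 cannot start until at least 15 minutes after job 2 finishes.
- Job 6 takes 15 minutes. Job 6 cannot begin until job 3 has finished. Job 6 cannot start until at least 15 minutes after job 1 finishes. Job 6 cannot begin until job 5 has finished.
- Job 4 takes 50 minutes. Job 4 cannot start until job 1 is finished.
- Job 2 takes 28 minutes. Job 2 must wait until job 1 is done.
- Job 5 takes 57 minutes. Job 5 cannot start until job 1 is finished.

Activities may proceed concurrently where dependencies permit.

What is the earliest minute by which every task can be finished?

Nothing blocks job 1, so it runs from minute 0 to minute 65.
After job 1 (finishes minute 65), job 5 can start at minute 65 and finishes at minute 122.
After job 1 (finishes minute 65), job 4 can start at minute 65 and finishes at minute 115.
Job 2 waits on job 1 (finishes minute 65), so it starts at minute 65 and finishes at 65 + 28 = minute 93.
After job 2 (finishes minute 93, plus 15-minute gap → minute 108), job 3 can start at minute 108 and finishes at minute 137.
Job 6 cannot start until job 3 (finishes minute 137); job 1 (finishes minute 65, plus 15-minute gap → minute 80); job 5 (finishes minute 122). The controlling bound is minute 137, so job 6 finishes at 137 + 15 = minute 152.
Job 7 cannot start until job 6 (finishes minute 152, plus 20-minute gap → minute 172); job 5 (finishes minute 122); job 3 (finishes minute 137). The controlling bound is minute 172, so job 7 finishes at 172 + 36 = minute 208.
All tasks are finished once the last one completes. Finish times: Job 1 at 65, Job 2 at 93, Job 3 at 137, Job 4 at 115, Job 5 at 122, Job 6 at 152, Job 7 at 208. The latest is minute 208.

208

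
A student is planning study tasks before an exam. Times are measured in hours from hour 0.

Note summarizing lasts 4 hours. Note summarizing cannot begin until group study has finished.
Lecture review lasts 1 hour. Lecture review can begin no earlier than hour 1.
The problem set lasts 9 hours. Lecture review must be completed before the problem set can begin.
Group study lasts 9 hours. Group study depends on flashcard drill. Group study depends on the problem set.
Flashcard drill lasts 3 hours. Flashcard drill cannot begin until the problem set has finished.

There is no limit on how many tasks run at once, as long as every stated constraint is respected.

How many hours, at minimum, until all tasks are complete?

Lecture review waits on its own release at hour 1, so it starts at hour 1 and finishes at 1 + 1 = hour 2.
The problem set waits on lecture review (finishes hour 2), so it starts at hour 2 and finishes at 2 + 9 = hour 11.
Flashcard drill cannot begin until the problem set (finishes hour 11). It runs from hour 11 to 11 + 3 = hour 14.
Group study needs all of flashcard drill (finishes hour 14); the problem set (finishes hour 11). That puts its earliest start at hour 14; it finishes at 14 + 9 = hour 23.
Note summarizing waits on group study (finishes hour 23), so it starts at hour 23 and finishes at 23 + 4 = hour 27.
All tasks are finished once the last one completes. Finish times: Lecture review at 2, The problem set at 11, Flashcard drill at 14, Group study at 23, Note summarizing at 27. The latest is hour 27.

27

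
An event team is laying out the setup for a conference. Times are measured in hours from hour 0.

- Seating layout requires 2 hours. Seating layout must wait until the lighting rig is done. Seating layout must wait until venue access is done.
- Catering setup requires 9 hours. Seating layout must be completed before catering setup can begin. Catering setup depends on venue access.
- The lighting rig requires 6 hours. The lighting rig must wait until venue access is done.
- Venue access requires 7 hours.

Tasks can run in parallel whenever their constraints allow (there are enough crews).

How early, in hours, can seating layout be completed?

Nothing blocks venue access, so it runs from hour 0 to hour 7.
The lighting rig waits on venue access (finishes hour 7), so it starts at hour 7 and finishes at 7 + 6 = hour 13.
Seating layout needs all of the lighting rig (finishes hour 13); venue access (finishes hour 7). That puts its earliest start at hour 13; it finishes at 13 + 2 = hour 15.

15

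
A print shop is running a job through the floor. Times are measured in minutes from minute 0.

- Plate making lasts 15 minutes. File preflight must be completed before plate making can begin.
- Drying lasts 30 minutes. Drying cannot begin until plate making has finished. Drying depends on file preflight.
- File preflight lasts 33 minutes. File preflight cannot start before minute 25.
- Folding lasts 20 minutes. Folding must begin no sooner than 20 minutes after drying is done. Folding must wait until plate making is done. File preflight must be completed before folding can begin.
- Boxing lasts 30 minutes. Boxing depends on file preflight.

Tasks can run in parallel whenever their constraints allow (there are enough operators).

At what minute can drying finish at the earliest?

File preflight waits on its own release at minute 25, so it starts at minute 25 and finishes at 25 + 33 = minute 58.
After file preflight (finishes minute 58), plate making can start at minute 58 and finishes at minute 73.
Drying has to wait for plate making (finishes minute 73); file preflight (finishes minute 58). The latest of these is minute 73, so drying runs minute 73 to 73 + 30 = minute 103.

103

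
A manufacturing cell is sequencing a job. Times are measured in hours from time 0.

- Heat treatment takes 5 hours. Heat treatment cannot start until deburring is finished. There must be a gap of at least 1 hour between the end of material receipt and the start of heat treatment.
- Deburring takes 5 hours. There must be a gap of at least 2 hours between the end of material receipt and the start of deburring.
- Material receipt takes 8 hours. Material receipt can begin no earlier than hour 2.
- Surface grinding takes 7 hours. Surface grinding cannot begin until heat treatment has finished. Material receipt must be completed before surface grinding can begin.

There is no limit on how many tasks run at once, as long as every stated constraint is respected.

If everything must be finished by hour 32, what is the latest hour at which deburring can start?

To finish by hour 32, surface grinding (duration 7) must start no later than hour 25.
Heat treatment feeds into surface grinding (must start by hour 25); so heat treatment must finish by hour 25 and therefore start by hour 20.
Since heat treatment (must start by hour 20) depends on it, deburring must finish by hour 20. Backing off its 5-hour duration gives a latest start of hour 15.

15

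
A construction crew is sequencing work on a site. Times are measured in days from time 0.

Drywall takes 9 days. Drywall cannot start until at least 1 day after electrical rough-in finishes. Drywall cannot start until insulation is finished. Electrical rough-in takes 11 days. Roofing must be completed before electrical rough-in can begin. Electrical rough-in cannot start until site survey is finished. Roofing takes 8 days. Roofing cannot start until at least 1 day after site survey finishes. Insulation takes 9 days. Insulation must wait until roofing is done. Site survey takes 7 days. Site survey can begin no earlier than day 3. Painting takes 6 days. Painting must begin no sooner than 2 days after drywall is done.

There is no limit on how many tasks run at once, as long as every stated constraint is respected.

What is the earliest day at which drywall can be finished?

Site survey cannot begin until its own release at day 3. It runs from day 3 to 3 + 7 = day 10.
Roofing cannot begin until site survey (finishes day 10, plus 1-day gap → day 11). It runs from day 11 to 11 + 8 = day 19.
Insulation waits on roofing (finishes day 19), so it starts at day 19 and finishes at 19 + 9 = day 28.
For electrical rough-in: roofing (finishes day 19); site survey (finishes day 10). Taking the maximum gives a start of day 19, and it finishes at 19 + 11 = day 30.
Drywall needs all of electrical rough-in (finishes day 30, plus 1-day gap → day 31); insulation (finishes day 28). That puts its earliest start at day 31; it finishes at 31 + 9 = day 40.

40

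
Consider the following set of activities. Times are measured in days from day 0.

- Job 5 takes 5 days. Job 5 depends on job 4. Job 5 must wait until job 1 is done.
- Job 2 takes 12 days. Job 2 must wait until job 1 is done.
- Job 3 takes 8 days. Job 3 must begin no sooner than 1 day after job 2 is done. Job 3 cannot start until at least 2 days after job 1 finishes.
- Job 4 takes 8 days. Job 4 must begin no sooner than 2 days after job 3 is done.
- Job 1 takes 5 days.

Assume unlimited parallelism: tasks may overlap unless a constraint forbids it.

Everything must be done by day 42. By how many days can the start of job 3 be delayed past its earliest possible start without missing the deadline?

Job 1 has no prerequisites, so it starts at day 0 and finishes at day 5.
Job 2 waits on job 1 (finishes day 5), so it starts at day 5 and finishes at 5 + 12 = day 17.
Job 3 cannot start until job 2 (finishes day 17, plus 1-day gap → day 18); job 1 (finishes day 5, plus 2-day gap → day 7). The controlling bound is day 18, so job 3 finishes at 18 + 8 = day 26.

Working backward from the deadline:
Job 5 must finish by day 42; it takes 5 days, so it must start by 42 − 5 = day 37.
Job 4 feeds into job 5 (must start by day 37); so job 4 must finish by day 37 and therefore start by day 29.
Since job 4 (must start by day 29, minus 2-day gap → day 27) depends on it, job 3 must finish by day 27. Backing off its 8-day duration gives a latest start of day 19.
So job 3 can start as early as day 18 and as late as day 19, giving 19 − 18 = 1 day of slack.

1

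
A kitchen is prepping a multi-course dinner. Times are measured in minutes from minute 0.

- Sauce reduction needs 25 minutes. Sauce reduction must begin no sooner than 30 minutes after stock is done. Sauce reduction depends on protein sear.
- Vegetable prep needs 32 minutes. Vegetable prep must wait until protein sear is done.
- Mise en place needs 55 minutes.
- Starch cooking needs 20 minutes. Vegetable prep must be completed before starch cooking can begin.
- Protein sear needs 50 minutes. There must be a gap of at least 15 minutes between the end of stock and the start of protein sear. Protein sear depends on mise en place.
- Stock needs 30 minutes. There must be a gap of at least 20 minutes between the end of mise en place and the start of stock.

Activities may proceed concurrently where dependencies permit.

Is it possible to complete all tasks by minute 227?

Yes

Mise en place can start immediately at minute 0; it finishes at minute 55.
Stock waits on mise en place (finishes minute 55, plus 20-minute gap → minute 75), so it starts at minute 75 and finishes at 75 + 30 = minute 105.
For protein sear: stock (finishes minute 105, plus 15-minute gap → minute 120); mise en place (finishes minute 55). Taking the maximum gives a start of minute 120, and it finishes at 120 + 50 = minute 170.
For sauce reduction: stock (finishes minute 105, plus 30-minute gap → minute 135); protein sear (finishes minute 170). Taking the maximum gives a start of minute 170, and it finishes at 170 + 25 = minute 195.
Vegetable prep cannot begin until protein sear (finishes minute 170). It runs from minute 170 to 170 + 32 = minute 202.
Starch cooking cannot begin until vegetable prep (finishes minute 202). It runs from minute 202 to 202 + 20 = minute 222.
Every task is finished by minute 222, which is no later than the deadline of 227, so the schedule is feasible.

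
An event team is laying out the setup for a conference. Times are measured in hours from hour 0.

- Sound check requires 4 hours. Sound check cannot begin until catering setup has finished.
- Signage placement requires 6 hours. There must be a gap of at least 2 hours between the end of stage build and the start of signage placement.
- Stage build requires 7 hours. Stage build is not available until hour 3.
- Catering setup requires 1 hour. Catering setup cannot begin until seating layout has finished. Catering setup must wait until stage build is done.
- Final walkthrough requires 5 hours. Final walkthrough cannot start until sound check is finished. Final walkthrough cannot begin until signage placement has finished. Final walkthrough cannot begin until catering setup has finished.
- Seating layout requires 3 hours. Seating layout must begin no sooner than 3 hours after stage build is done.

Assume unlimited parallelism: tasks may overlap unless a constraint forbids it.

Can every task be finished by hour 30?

Yes

Stage build cannot begin until its own release at hour 3. It runs from hour 3 to 3 + 7 = hour 10.
Signage placement cannot begin until stage build (finishes hour 10, plus 2-hour gap → hour 12). It runs from hour 12 to 12 + 6 = hour 18.
Seating layout waits on stage build (finishes hour 10, plus 3-hour gap → hour 13), so it starts at hour 13 and finishes at 13 + 3 = hour 16.
For catering setup: seating layout (finishes hour 16); stage build (finishes hour 10). Taking the maximum gives a start of hour 16, and it finishes at 16 + 1 = hour 17.
Sound check waits on catering setup (finishes hour 17), so it starts at hour 17 and finishes at 17 + 4 = hour 21.
Final walkthrough has to wait for sound check (finishes hour 21); signage placement (finishes hour 18); catering setup (finishes hour 17). The latest of these is hour 21, so final walkthrough runs hour 21 to 21 + 5 = hour 26.
Every task is finished by hour 26, which is no later than the deadline of 30, so the schedule is feasible.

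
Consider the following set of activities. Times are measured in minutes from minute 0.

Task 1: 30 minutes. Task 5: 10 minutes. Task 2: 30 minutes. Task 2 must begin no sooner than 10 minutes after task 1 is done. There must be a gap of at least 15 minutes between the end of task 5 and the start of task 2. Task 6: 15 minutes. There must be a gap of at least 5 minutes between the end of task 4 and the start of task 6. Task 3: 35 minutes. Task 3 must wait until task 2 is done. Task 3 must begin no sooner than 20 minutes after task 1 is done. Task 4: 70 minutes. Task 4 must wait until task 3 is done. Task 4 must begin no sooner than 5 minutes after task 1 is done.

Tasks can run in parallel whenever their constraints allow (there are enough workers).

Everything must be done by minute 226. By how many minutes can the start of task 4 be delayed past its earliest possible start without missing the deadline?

Nothing blocks task 5, so it runs from minute 0 to minute 10.
Task 1 can start immediately at minute 0; it finishes at minute 30.
Task 2 has to wait for task 1 (finishes minute 30, plus 10-minute gap → minute 40); task 5 (finishes minute 10, plus 15-minute gap → minute 25). The latest of these is minute 40, so task 2 runs minute 40 to 40 + 30 = minute 70.
Task 3 has to wait for task 2 (finishes minute 70); task 1 (finishes minute 30, plus 20-minute gap → minute 50). The latest of these is minute 70, so task 3 runs minute 70 to 70 + 35 = minute 105.
Task 4 has to wait for task 3 (finishes minute 105); task 1 (finishes minute 30, plus 5-minute gap → minute 35). The latest of these is minute 105, so task 4 runs minute 105 to 105 + 70 = minute 175.

Working backward from the deadline:
Task 6 must finish by minute 226; it takes 15 minutes, so it must start by 226 − 15 = minute 211.
Task 4 must finish before task 6 (must start by minute 211, minus 5-minute gap → minute 206). With a 70-minute duration, task 4 must start by 206 − 70 = minute 136.
So task 4 can start as early as minute 105 and as late as minute 136, giving 136 − 105 = 31 minutes of slack.

31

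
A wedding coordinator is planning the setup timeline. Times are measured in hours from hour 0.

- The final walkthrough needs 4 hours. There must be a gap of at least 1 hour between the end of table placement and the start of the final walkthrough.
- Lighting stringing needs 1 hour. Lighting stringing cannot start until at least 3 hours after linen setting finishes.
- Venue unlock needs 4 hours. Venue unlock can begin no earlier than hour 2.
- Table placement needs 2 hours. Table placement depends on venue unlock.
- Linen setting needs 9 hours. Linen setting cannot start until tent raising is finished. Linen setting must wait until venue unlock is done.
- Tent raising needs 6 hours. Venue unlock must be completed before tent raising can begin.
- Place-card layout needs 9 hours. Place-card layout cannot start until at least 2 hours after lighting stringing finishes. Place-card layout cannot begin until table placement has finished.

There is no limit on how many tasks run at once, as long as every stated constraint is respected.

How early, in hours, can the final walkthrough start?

After its own release at hour 2, venue unlock can start at hour 2 and finishes at hour 6.
Table placement waits on venue unlock (finishes hour 6), so it starts at hour 6 and finishes at 6 + 2 = hour 8.
The final walkthrough waits on table placement (finishes hour 8, plus 1-hour gap → hour 9), so the earliest it can start is hour 9.

9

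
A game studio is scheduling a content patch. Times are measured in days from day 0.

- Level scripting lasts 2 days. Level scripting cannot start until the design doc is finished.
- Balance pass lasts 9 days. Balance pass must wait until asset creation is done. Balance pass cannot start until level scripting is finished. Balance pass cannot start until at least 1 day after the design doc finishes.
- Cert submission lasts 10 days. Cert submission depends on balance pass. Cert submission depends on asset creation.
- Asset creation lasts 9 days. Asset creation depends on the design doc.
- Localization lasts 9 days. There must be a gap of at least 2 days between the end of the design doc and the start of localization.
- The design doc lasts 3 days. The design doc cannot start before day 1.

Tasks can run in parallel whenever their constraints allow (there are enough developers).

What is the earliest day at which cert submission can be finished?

32

After its own release at day 1, the design doc can start at day 1 and finishes at day 4.
Level scripting cannot begin until the design doc (finishes day 4). It runs from day 4 to 4 + 2 = day 6.
Asset creation waits on the design doc (finishes day 4), so it starts at day 4 and finishes at 4 + 9 = day 13.
Balance pass has to wait for asset creation (finishes day 13); level scripting (finishes day 6); the design doc (finishes day 4, plus 1-day gap → day 5). The latest of these is day 13, so balance pass runs day 13 to 13 + 9 = day 22.
Cert submission has to wait for balance pass (finishes day 22); asset creation (finishes day 13). The latest of these is day 22, so cert submission runs day 22 to 22 + 10 = day 32.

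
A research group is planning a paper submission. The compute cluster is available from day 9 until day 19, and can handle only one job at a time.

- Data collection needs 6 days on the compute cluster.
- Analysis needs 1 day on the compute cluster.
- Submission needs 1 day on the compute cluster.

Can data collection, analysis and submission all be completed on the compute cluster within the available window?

The compute cluster window is 19 − 9 = 10 days.
Running back to back, the jobs need 6 + 1 + 1 = 8 days on the compute cluster.
Since 8 ≤ 10, they fit within the window.

Yes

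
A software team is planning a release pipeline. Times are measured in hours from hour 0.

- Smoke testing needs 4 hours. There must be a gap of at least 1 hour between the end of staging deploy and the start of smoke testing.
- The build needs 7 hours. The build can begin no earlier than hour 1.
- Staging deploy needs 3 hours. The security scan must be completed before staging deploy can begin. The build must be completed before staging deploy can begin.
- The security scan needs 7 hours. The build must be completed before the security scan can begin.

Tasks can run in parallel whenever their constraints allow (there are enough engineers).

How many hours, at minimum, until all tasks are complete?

23

The build cannot begin until its own release at hour 1. It runs from hour 1 to 1 + 7 = hour 8.
The security scan cannot begin until the build (finishes hour 8). It runs from hour 8 to 8 + 7 = hour 15.
Staging deploy cannot start until the security scan (finishes hour 15); the build (finishes hour 8). The controlling bound is hour 15, so staging deploy finishes at 15 + 3 = hour 18.
After staging deploy (finishes hour 18, plus 1-hour gap → hour 19), smoke testing can start at hour 19 and finishes at hour 23.
All tasks are finished once the last one completes. Finish times: The build at 8, The security scan at 15, Staging deploy at 18, Smoke testing at 23. The latest is hour 23.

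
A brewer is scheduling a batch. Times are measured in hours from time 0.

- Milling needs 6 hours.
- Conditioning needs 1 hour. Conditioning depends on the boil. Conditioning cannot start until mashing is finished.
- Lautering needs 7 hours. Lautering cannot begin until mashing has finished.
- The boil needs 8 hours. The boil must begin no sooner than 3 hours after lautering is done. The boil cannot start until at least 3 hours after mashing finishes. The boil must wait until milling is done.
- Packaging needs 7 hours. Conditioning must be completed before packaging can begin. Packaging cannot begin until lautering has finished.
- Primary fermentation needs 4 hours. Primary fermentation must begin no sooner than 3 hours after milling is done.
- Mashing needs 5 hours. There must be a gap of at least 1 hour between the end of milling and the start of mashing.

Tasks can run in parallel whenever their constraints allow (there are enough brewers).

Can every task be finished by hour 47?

Yes

Milling can start immediately at hour 0; it finishes at hour 6.
Primary fermentation cannot begin until milling (finishes hour 6, plus 3-hour gap → hour 9). It runs from hour 9 to 9 + 4 = hour 13.
After milling (finishes hour 6, plus 1-hour gap → hour 7), mashing can start at hour 7 and finishes at hour 12.
Lautering cannot begin until mashing (finishes hour 12). It runs from hour 12 to 12 + 7 = hour 19.
For the boil: lautering (finishes hour 19, plus 3-hour gap → hour 22); mashing (finishes hour 12, plus 3-hour gap → hour 15); milling (finishes hour 6). Taking the maximum gives a start of hour 22, and it finishes at 22 + 8 = hour 30.
For conditioning: the boil (finishes hour 30); mashing (finishes hour 12). Taking the maximum gives a start of hour 30, and it finishes at 30 + 1 = hour 31.
Packaging needs all of conditioning (finishes hour 31); lautering (finishes hour 19). That puts its earliest start at hour 31; it finishes at 31 + 7 = hour 38.
Every task is finished by hour 38, which is no later than the deadline of 47, so the schedule is feasible.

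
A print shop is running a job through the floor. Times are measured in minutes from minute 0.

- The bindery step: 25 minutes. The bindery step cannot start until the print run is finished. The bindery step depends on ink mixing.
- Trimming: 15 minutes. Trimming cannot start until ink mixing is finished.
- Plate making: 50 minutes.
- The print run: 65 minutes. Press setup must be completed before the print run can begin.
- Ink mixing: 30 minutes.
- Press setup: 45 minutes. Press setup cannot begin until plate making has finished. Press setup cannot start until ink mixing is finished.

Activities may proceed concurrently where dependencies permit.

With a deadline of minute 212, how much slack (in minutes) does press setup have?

Ink mixing can start immediately at minute 0; it finishes at minute 30.
Nothing blocks plate making, so it runs from minute 0 to minute 50.
For press setup: plate making (finishes minute 50); ink mixing (finishes minute 30). Taking the maximum gives a start of minute 50, and it finishes at 50 + 45 = minute 95.

Working backward from the deadline:
Nothing follows the bindery step; the deadline of minute 212 is its only limit. It must start by 212 − 25 = minute 187.
The print run feeds into the bindery step (must start by minute 187); so the print run must finish by minute 187 and therefore start by minute 122.
Press setup has to be done before the print run (must start by minute 122). That means finishing by minute 122, i.e. starting by 122 − 45 = minute 77.
So press setup can start as early as minute 50 and as late as minute 77, giving 77 − 50 = 27 minutes of slack.

27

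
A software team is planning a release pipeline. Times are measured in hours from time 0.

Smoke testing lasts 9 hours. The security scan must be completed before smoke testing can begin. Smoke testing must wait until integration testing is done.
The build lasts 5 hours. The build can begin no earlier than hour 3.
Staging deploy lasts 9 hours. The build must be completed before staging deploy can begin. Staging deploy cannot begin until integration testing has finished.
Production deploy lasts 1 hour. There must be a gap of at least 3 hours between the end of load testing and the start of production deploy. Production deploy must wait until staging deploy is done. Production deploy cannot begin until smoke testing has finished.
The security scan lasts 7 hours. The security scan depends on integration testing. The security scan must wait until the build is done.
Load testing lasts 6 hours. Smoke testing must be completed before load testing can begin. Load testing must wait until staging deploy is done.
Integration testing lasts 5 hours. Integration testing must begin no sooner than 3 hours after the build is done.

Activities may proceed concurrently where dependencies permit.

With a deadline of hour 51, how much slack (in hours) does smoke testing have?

9

The build waits on its own release at hour 3, so it starts at hour 3 and finishes at 3 + 5 = hour 8.
Integration testing waits on the build (finishes hour 8, plus 3-hour gap → hour 11), so it starts at hour 11 and finishes at 11 + 5 = hour 16.
The security scan cannot start until integration testing (finishes hour 16); the build (finishes hour 8). The controlling bound is hour 16, so the security scan finishes at 16 + 7 = hour 23.
For smoke testing: the security scan (finishes hour 23); integration testing (finishes hour 16). Taking the maximum gives a start of hour 23, and it finishes at 23 + 9 = hour 32.

Working backward from the deadline:
Production deploy has no dependents, so it just needs to finish by hour 51. Starting by 51 − 1 = hour 50 achieves that.
Since production deploy (must start by hour 50, minus 3-hour gap → hour 47) depends on it, load testing must finish by hour 47. Backing off its 6-hour duration gives a latest start of hour 41.
Smoke testing has several dependents: load testing (must start by hour 41); production deploy (must start by hour 50). The earliest of those limits is hour 41, so smoke testing must start by 41 − 9 = hour 32.
So smoke testing can start as early as hour 23 and as late as hour 32, giving 32 − 23 = 9 hours of slack.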